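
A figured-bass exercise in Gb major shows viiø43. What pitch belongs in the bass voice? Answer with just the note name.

viiø in Gb major has root F; the chord is F-Ab-Cb-Eb.
The figure 43 means second inversion — the fifth is in the bass.

Cb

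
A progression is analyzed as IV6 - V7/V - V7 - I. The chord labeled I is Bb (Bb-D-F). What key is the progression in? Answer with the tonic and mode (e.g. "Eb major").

The anchor chord is a major triad on Bb, labeled I.
If Bb is scale degree 1 and the mode makes that degree carry a major triad, the tonic is Bb and the mode is major.

Bb major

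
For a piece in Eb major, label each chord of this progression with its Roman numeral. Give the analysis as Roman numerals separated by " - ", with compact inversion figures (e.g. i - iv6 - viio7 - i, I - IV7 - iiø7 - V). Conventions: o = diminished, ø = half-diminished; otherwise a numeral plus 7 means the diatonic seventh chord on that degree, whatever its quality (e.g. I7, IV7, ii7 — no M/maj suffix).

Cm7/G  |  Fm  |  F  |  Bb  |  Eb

Cm7/G has root C, degree 6 in Eb major, so vi43.
Fm: minor triad on F = scale degree 2 → ii.
F: a major triad on F, the applied dominant of V → V/V.
Bb: root Bb is the dominant; major triad there is V.
Eb has root Eb, degree 1 in Eb major, so I.

vi43 - ii - V/V - V - I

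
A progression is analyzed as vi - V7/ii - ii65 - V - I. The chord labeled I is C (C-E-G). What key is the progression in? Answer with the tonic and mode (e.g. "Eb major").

C major

I is given as C-E-G — a major triad with root C.
If C is scale degree 1 and the mode makes that degree carry a major triad, the tonic is C and the mode is major.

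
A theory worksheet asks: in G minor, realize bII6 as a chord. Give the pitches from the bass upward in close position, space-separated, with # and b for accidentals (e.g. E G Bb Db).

Scale degree 2 in G minor is A; lowering it a half step gives Ab. bII6 is the Neapolitan sixth — a major triad on the lowered second degree, here in its customary first inversion.
So the chord is Ab-C-Eb, a major triad.
The figured bass 6 indicates first inversion, placing the third (C) in the bass: C-Eb-Ab.

C Eb Ab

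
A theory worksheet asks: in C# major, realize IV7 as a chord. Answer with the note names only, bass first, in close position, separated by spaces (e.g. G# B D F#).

In C# major, scale degree 4 is F#, and the diatonic chord built there is a major seventh chord.
Stacking thirds from F# gives F#-A#-C#-E#.

F# A# C# E#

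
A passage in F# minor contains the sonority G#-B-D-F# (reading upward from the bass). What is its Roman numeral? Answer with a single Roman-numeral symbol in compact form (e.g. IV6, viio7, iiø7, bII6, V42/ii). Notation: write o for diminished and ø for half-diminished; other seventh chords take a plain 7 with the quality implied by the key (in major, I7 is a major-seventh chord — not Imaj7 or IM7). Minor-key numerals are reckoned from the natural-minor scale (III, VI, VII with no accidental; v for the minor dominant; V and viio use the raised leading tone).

iiø7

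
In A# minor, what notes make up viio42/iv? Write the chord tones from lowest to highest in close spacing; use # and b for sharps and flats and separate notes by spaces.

B C## E# G#

The slash marks an applied leading-tone chord: viio of iv. In A# minor, iv is D#, so the leading tone to it is C##, a half step below.
Building a fully diminished seventh chord on C## gives C##-E#-G#-B.
The figured bass 42 indicates third inversion, placing the seventh (B) in the bass: B-C##-E#-G#.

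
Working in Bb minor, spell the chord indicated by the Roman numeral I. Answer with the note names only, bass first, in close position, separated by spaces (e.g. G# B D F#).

Scale degree 1 in Bb minor is Bb; here the chord built on it is altered to a major triad. I is the major tonic (Picardy third), borrowed from the parallel major.
So the chord is Bb-D-F, a major triad.

Bb D F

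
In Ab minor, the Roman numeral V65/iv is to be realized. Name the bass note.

C

The applied chord V65/iv is rooted on Ab: Ab-C-Eb-Gb.
The figure 65 means first inversion — the third is in the bass.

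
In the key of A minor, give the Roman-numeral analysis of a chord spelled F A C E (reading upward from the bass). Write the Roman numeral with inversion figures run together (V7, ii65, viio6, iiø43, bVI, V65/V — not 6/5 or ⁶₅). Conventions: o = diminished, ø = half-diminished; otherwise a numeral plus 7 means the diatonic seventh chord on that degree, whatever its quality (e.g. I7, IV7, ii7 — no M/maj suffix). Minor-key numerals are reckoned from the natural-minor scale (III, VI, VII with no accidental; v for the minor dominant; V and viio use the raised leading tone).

The pitches F-A-C-E form a major seventh chord rooted on F.
In A minor, F is the submediant; the diatonic major seventh chord there is VI7.

VI7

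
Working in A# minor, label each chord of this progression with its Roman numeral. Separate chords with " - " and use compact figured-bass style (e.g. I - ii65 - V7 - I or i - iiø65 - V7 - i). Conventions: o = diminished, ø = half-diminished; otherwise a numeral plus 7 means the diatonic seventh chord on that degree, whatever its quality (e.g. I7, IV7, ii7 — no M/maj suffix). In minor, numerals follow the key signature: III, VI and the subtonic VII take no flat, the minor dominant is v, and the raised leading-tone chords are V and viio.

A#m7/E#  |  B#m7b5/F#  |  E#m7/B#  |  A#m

A#m7/E# has root A#, degree 1 in A# minor, so i43.
B#m7b5/F# has root B#, degree 2 in A# minor, so iiø43.
E#m7/B#: root E# is the dominant; minor seventh chord there is v43.
A#m has root A#, degree 1 in A# minor, so i.

i43 - iiø43 - v43 - i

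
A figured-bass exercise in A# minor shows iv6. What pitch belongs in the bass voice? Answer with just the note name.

iv in A# minor has root D#; the chord is D#-F#-A#.
The figure 6 means first inversion — the third is in the bass.

F#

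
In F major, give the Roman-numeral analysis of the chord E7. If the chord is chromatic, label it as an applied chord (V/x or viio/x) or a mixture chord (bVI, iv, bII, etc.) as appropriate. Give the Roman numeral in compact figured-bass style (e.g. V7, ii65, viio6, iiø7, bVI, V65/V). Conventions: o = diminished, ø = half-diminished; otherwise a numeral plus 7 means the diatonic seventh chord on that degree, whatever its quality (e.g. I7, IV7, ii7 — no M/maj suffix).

V7/iii

The pitches E-G#-B-D form a dominant seventh chord rooted on E.
E is not a diatonic chord root with this quality in F major, but it lies a perfect fifth above A (iii), so the chord functions as an applied dominant of iii.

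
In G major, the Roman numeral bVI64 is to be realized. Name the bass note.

Bb

bVI in G major has root Eb; the chord is Eb-G-Bb.
The figure 64 means second inversion — the fifth is in the bass.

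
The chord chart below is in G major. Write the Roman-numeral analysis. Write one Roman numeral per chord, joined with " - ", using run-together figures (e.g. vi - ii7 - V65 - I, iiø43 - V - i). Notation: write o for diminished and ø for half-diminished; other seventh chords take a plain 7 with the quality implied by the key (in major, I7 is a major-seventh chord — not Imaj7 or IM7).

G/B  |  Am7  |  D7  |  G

G/B: major triad on G = scale degree 1 → I6.
Am7: minor seventh chord on A = scale degree 2 → ii7.
D7 has root D, degree 5 in G major, so V7.
G: root G is the tonic; major triad there is I.

I6 - ii7 - V7 - I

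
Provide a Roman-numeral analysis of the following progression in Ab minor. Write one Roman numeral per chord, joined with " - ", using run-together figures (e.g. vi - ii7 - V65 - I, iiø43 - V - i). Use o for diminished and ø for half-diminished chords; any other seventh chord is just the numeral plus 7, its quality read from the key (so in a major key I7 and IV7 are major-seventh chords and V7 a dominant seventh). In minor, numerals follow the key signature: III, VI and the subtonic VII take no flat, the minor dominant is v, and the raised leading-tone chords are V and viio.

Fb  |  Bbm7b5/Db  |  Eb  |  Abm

VI - iiø65 - V - i

Fb has root Fb, degree 6 in Ab minor, so VI.
Bbm7b5/Db has root Bb, degree 2 in Ab minor, so iiø65.
Eb: root Eb is the dominant; major triad there is V.
Abm: root Ab is the tonic; minor triad there is i.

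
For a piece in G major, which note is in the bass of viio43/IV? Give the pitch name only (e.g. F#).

F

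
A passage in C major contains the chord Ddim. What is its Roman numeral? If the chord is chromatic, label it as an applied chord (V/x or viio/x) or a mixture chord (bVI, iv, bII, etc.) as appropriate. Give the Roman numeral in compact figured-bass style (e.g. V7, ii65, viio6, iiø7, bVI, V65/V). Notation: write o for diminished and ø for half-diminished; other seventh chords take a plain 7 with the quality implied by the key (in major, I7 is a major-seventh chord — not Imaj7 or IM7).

iio

Stacked in thirds the chord is D-F-Ab: a diminished triad on D.
D is the second degree of C major. This is the diminished supertonic triad, borrowed from the parallel minor.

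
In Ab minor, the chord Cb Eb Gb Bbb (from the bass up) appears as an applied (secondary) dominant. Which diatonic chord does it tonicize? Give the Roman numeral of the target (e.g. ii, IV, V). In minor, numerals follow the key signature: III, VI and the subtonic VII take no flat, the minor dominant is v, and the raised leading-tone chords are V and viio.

VI

The chord is a dominant seventh chord on Cb.
A dominant resolves down a perfect fifth: Cb → Fb. In Ab minor, Fb is scale degree 6, i.e. VI.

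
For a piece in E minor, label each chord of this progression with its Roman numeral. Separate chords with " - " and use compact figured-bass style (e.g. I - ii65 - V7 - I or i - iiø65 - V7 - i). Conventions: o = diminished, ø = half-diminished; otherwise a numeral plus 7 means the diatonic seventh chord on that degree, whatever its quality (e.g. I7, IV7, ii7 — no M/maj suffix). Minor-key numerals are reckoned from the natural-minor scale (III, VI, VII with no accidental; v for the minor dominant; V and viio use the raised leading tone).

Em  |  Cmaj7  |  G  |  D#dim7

i - VI7 - III - viio7

Em: root E is the tonic; minor triad there is i.
Cmaj7: root C is the submediant; major seventh chord there is VI7.
G: major triad on G = scale degree 3 → III.
D#dim7: root D# is the leading tone; fully diminished seventh chord there is viio7.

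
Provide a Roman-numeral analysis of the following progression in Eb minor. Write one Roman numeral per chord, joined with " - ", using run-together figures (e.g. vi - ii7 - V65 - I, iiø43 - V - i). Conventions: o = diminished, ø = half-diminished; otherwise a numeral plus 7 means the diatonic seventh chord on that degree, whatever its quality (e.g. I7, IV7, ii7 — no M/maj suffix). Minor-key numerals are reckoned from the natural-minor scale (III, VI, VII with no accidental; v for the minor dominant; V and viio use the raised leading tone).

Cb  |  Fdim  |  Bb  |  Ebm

Cb: root Cb is the submediant; major triad there is VI.
Fdim: root F is the supertonic; diminished triad there is iio.
Bb: major triad on Bb = scale degree 5 → V.
Ebm: root Eb is the tonic; minor triad there is i.

VI - iio - V - i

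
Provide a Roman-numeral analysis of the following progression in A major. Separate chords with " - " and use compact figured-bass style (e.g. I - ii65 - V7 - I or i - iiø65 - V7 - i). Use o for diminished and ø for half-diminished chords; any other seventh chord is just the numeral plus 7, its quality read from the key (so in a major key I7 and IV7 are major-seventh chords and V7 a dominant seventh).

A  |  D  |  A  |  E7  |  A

I - IV - I - V7 - I

A: major triad on A = scale degree 1 → I.
D: root D is the subdominant; major triad there is IV.
A has root A, degree 1 in A major, so I.
E7: dominant seventh chord on E = scale degree 5 → V7.
A has root A, degree 1 in A major, so I.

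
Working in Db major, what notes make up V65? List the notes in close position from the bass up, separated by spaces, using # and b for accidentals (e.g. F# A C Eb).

The numeral's case and figure indicate a dominant seventh chord. In Db major its root, the dominant, is Ab.
Stacking thirds from Ab gives Ab-C-Eb-Gb.
With the 65 figure the chord is in first inversion; from the bass C upward in close position it reads C-Eb-Gb-Ab.

C Eb Gb Ab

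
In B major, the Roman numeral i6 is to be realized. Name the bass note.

i in B major has root B; the chord is B-D-F#.
The figure 6 means first inversion — the third is in the bass.

D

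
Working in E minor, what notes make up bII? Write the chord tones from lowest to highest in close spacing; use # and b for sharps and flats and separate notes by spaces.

Scale degree 2 in E minor is F#; lowering it a half step gives F. bII is the Neapolitan chord — a major triad on the lowered second degree.
So the chord is F-A-C.

F A C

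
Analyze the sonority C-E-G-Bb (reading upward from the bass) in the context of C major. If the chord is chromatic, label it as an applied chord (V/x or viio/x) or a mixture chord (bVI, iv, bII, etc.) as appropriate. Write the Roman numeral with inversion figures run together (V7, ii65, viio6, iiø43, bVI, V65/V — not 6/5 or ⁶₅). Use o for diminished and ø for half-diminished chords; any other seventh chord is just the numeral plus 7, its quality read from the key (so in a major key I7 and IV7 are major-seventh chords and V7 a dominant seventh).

V7/IV

The pitches C-E-G-Bb form a dominant seventh chord rooted on C.
C is not a diatonic chord root with this quality in C major, but it lies a perfect fifth above F (IV), so the chord functions as an applied dominant of IV.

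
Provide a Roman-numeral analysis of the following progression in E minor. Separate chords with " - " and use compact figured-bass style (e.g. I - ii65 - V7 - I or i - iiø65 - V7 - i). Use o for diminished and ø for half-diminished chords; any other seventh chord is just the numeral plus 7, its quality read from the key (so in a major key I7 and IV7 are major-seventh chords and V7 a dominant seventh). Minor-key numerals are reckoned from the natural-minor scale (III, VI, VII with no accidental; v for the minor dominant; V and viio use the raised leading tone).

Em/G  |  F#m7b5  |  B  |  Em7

Em/G: root E is the tonic; minor triad there is i6.
F#m7b5: half-diminished seventh chord on F# = scale degree 2 → iiø7.
B: root B is the dominant; major triad there is V.
Em7: root E is the tonic; minor seventh chord there is i7.

i6 - iiø7 - V - i7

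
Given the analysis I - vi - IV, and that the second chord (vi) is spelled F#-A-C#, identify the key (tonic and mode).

A major

The anchor chord is a minor triad on F#, labeled vi.
If F# is scale degree 6 and the mode makes that degree carry a minor triad, the tonic is A and the mode is major.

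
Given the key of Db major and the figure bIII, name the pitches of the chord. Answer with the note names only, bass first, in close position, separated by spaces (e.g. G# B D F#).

bIII is a major triad on the lowered third degree, borrowed from the parallel minor. In Db major that root is Fb.
So the chord is Fb-Ab-Cb, a major triad.

Fb Ab Cb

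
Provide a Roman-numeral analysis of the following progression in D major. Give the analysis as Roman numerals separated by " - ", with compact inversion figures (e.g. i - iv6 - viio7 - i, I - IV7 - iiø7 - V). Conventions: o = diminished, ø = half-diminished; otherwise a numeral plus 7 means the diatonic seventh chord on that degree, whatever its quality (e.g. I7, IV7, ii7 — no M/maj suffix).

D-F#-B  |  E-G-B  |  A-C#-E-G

vi6 - ii - V7

D-F#-B: minor triad on B = scale degree 6 → vi6.
E-G-B: minor triad on E = scale degree 2 → ii.
A-C#-E-G: root A is the dominant; dominant seventh chord there is V7.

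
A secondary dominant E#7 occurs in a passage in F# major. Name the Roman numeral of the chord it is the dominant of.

iii

The chord is a dominant seventh chord on E#.
A dominant resolves down a perfect fifth: E# → A#. In F# major, A# is scale degree 3, i.e. iii.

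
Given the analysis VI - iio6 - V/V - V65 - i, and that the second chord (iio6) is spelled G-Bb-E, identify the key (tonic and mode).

D minor

The chord Edim/G is a diminished triad rooted on E; its label is iio6.
iio6 on E implies E is the supertonic; that puts the tonic at D, and the lowercase numeral fits minor mode.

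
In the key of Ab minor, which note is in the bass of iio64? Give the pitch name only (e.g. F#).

Fb

iio in Ab minor has root Bb; the chord is Bb-Db-Fb.
The figure 64 means second inversion — the fifth is in the bass.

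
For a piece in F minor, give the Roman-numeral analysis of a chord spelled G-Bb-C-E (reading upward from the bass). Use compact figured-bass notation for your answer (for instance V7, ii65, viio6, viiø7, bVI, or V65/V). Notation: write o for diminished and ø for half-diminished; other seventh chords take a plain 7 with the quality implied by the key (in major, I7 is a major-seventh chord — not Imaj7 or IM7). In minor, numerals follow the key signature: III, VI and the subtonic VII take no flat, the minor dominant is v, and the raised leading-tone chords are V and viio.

Stacked in thirds the chord is C-E-G-Bb: a dominant seventh chord on C.
In F minor, C is the dominant; the diatonic dominant seventh chord there is V7.
With G in the bass the chord is in second inversion, so the figured bass is 43.

V43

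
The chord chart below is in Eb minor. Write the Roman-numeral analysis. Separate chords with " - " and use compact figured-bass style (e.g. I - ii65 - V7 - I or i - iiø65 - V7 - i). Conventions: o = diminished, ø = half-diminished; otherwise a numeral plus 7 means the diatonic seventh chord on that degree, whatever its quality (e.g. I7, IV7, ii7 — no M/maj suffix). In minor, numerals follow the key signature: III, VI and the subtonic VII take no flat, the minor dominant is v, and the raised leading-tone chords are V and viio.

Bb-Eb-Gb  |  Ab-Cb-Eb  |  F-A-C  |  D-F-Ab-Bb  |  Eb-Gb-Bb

i64 - iv - V/V - V65 - i

Bb-Eb-Gb has root Eb, degree 1 in Eb minor, so i64.
Ab-Cb-Eb: root Ab is the subdominant; minor triad there is iv.
F-A-C: a major triad on F, the applied dominant of V → V/V.
D-F-Ab-Bb has root Bb, degree 5 in Eb minor, so V65.
Eb-Gb-Bb: root Eb is the tonic; minor triad there is i.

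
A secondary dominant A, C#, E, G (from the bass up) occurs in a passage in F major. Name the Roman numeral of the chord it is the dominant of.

vi

The chord is a dominant seventh chord on A.
A dominant resolves down a perfect fifth: A → D. In F major, D is scale degree 6, i.e. vi.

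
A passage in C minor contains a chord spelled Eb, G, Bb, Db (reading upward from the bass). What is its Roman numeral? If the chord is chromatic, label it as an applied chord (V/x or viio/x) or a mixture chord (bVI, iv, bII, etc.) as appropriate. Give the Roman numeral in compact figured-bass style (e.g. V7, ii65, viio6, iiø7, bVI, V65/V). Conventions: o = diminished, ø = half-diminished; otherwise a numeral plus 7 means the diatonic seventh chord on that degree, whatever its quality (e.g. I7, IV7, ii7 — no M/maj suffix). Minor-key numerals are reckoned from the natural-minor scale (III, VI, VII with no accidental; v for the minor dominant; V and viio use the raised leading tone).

V7/VI

The pitches Eb-G-Bb-Db form a dominant seventh chord rooted on Eb.
Eb is not a diatonic chord root with this quality in C minor, but it lies a perfect fifth above Ab (VI), so the chord functions as an applied dominant of VI.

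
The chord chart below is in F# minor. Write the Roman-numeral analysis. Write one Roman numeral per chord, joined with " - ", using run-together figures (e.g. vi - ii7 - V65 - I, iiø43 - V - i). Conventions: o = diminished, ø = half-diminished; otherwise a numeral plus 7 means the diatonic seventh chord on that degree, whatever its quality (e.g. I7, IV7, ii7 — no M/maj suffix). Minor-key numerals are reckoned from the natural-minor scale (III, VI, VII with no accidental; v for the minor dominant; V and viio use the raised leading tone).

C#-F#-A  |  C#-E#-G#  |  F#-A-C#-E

i64 - V - i7

C#-F#-A: root F# is the tonic; minor triad there is i64.
C#-E#-G# has root C#, degree 5 in F# minor, so V.
F#-A-C#-E: minor seventh chord on F# = scale degree 1 → i7.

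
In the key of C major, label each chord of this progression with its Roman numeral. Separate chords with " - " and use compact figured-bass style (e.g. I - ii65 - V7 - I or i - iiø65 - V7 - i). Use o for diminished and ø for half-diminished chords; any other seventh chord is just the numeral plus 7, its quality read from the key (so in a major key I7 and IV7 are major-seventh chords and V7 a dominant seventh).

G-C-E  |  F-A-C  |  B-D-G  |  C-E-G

G-C-E: major triad on C = scale degree 1 → I64.
F-A-C has root F, degree 4 in C major, so IV.
B-D-G: major triad on G = scale degree 5 → V6.
C-E-G: major triad on C = scale degree 1 → I.

I64 - IV - V6 - I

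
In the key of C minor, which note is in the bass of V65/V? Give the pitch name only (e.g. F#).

F#

The applied chord V65/V is rooted on D: D-F#-A-C.
The figure 65 means first inversion — the third is in the bass.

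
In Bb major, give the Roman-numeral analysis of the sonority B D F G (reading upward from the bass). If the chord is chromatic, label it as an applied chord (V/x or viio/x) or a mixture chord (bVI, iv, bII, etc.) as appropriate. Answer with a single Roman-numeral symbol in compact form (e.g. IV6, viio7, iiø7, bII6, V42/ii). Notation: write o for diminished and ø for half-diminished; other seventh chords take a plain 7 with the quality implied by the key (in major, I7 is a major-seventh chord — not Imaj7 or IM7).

V65/ii

Stacked in thirds the chord is G-B-D-F: a dominant seventh chord on G.
G is not a diatonic chord root with this quality in Bb major, but it lies a perfect fifth above C (ii), so the chord functions as an applied dominant of ii.
With B in the bass the chord is in first inversion, so the figured bass is 65.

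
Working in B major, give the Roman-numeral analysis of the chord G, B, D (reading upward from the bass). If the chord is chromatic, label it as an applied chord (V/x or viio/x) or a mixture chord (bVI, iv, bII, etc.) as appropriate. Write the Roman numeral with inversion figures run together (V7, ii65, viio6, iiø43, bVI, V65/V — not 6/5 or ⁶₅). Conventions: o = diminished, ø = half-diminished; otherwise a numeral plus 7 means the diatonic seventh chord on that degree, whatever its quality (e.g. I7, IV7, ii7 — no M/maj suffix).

bVI

The pitches G-B-D form a major triad rooted on G.
G is the lowered sixth degree of B major (diatonic 6 would be G#). This is a major triad on the lowered sixth degree, borrowed from the parallel minor.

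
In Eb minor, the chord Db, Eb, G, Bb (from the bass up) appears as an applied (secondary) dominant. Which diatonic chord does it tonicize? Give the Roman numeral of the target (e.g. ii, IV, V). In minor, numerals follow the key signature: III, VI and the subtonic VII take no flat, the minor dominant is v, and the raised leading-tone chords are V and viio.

iv

The chord is a dominant seventh chord on Eb.
A dominant resolves down a perfect fifth: Eb → Ab. In Eb minor, Ab is scale degree 4, i.e. iv.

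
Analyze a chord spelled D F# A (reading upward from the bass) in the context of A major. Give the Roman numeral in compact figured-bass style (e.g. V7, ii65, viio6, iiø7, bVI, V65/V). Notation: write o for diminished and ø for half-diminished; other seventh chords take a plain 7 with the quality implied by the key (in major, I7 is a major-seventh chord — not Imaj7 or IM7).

IV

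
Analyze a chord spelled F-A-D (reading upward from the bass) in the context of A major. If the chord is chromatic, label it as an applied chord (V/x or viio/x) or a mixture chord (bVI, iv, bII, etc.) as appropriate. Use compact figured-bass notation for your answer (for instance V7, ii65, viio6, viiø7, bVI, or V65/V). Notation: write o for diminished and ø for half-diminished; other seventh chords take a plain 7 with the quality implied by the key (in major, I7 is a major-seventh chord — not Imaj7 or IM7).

The pitches D-F-A form a minor triad rooted on D.
D is the fourth degree of A major. This is the minor subdominant, borrowed from the parallel minor.
With F in the bass the chord is in first inversion, so the figured bass is 6.

iv6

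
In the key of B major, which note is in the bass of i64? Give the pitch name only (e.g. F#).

F#

i in B major has root B; the chord is B-D-F#.
The figure 64 means second inversion — the fifth is in the bass.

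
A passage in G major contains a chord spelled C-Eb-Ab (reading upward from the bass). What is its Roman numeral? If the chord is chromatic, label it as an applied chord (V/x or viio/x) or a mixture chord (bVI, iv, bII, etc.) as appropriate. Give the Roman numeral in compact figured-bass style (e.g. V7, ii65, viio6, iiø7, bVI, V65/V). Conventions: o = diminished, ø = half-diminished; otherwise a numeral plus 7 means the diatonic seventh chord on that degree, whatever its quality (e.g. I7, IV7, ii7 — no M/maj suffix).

bII6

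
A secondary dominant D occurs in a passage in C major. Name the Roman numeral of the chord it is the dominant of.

The chord is a major triad on D.
A dominant resolves down a perfect fifth: D → G. In C major, G is scale degree 5, i.e. V.

V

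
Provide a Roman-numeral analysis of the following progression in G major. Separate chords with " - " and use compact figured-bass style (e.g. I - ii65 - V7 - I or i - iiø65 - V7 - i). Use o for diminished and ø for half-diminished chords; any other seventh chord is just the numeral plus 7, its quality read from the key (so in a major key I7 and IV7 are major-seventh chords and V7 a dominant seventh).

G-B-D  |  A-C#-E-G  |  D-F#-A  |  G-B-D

G-B-D: root G is the tonic; major triad there is I.
A-C#-E-G: a dominant seventh chord on A, the applied dominant of V → V7/V.
D-F#-A has root D, degree 5 in G major, so V.
G-B-D: major triad on G = scale degree 1 → I.

I - V7/V - V - I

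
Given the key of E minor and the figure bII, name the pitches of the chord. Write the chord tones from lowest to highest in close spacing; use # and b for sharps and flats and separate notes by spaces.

bII is the Neapolitan chord — a major triad on the lowered second degree. In E minor that root is F.
So the chord is F-A-C, a major triad.

F A C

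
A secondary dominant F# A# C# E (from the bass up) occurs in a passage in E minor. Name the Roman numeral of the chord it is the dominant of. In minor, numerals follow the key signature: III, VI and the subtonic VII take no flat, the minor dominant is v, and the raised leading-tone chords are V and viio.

The chord is a dominant seventh chord on F#.
A dominant resolves down a perfect fifth: F# → B. In E minor, B is scale degree 5, i.e. V.

V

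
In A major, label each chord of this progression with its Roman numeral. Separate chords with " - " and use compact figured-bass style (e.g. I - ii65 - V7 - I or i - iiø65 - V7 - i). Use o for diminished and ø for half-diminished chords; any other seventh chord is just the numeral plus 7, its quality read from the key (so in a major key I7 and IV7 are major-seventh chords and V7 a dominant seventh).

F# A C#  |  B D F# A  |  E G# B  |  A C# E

vi - ii7 - V - I

F#-A-C#: root F# is the submediant; minor triad there is vi.
B-D-F#-A: minor seventh chord on B = scale degree 2 → ii7.
E-G#-B has root E, degree 5 in A major, so V.
A-C#-E: root A is the tonic; major triad there is I.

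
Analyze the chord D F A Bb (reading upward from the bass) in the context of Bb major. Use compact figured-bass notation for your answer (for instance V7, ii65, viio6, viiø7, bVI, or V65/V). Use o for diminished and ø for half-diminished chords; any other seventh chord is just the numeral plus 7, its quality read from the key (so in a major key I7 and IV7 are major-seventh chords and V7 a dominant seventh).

The pitches Bb-D-F-A form a major seventh chord rooted on Bb.
In Bb major, Bb is the tonic; the diatonic major seventh chord there is I7.
With D in the bass the chord is in first inversion, so the figured bass is 65.

I65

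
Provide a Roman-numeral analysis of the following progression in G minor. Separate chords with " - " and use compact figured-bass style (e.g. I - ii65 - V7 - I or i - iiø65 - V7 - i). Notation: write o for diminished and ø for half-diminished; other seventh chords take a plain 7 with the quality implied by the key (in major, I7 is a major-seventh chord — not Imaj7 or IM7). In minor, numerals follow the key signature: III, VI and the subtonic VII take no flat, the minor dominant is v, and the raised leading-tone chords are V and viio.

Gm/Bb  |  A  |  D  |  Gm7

Gm/Bb: minor triad on G = scale degree 1 → i6.
A: chromatic; A is V of V, so V/V.
D: root D is the dominant; major triad there is V.
Gm7: minor seventh chord on G = scale degree 1 → i7.

i6 - V/V - V - i7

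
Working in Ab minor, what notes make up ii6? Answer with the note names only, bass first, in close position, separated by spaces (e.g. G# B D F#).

Db F Bb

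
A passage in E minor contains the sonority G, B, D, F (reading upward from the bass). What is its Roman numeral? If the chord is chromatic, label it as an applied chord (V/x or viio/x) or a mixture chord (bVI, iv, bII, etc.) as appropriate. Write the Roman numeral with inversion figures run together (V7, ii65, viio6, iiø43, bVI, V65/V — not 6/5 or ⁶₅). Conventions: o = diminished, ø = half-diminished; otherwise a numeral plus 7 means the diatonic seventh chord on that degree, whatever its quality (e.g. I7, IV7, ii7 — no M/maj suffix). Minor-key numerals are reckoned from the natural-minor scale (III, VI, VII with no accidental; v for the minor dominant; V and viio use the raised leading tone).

V7/VI

Stacked in thirds the chord is G-B-D-F: a dominant seventh chord on G.
G is not a diatonic chord root with this quality in E minor, but it lies a perfect fifth above C (VI), so the chord functions as an applied dominant of VI.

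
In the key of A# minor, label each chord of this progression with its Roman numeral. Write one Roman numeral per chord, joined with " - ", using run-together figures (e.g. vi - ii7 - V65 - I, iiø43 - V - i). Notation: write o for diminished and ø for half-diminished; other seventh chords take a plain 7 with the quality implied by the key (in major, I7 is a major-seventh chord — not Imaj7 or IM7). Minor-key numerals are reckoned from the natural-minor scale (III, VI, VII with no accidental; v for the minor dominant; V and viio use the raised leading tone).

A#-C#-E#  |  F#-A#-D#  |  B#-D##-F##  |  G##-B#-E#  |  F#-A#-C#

i - iv6 - V/V - V6 - VI

A#-C#-E#: root A# is the tonic; minor triad there is i.
F#-A#-D# has root D#, degree 4 in A# minor, so iv6.
B#-D##-F##: chromatic; B# is V of V, so V/V.
G##-B#-E#: major triad on E# = scale degree 5 → V6.
F#-A#-C# has root F#, degree 6 in A# minor, so VI.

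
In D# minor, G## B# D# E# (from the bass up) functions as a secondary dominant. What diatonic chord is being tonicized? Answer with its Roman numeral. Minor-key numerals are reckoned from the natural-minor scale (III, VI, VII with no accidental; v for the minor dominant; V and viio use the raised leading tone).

The chord is a dominant seventh chord on E#.
A dominant resolves down a perfect fifth: E# → A#. In D# minor, A# is scale degree 5, i.e. V.

V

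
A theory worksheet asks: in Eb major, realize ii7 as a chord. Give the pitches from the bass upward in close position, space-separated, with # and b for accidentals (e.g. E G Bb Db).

F Ab C Eb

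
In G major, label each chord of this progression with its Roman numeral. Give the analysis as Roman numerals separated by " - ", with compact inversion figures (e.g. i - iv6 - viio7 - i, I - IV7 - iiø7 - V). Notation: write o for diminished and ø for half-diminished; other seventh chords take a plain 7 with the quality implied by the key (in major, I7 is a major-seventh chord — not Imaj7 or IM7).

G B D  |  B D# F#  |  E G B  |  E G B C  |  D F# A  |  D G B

I - V/vi - vi - IV65 - V - I64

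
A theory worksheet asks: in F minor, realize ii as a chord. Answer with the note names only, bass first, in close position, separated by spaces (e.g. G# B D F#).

G Bb D

ii is the minor supertonic, borrowed from the parallel major (the Dorian ii). In F minor that root is G.
So the chord is G-Bb-D.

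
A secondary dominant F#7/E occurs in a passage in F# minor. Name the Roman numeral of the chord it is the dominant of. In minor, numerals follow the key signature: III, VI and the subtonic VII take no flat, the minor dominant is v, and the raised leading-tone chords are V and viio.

iv

The chord is a dominant seventh chord on F#.
A dominant resolves down a perfect fifth: F# → B. In F# minor, B is scale degree 4, i.e. iv.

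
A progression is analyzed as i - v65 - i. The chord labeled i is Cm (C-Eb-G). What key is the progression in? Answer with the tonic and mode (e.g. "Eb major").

The chord Cm is a minor triad rooted on C; its label is i.
If C is scale degree 1 and the mode makes that degree carry a minor triad, the tonic is C and the mode is minor.

C minor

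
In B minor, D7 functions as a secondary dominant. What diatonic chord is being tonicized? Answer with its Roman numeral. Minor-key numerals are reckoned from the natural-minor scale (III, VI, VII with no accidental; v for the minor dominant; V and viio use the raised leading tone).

VI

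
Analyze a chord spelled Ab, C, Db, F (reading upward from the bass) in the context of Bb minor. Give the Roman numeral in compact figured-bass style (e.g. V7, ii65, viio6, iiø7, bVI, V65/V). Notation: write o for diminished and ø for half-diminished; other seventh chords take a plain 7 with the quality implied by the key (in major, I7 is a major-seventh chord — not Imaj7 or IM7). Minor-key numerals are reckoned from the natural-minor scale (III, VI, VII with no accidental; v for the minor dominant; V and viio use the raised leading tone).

III43

The pitches Db-F-Ab-C form a major seventh chord rooted on Db.
Db is scale degree 3 in Bb minor, and a major seventh chord on that degree is written III7.
With Ab in the bass the chord is in second inversion, so the figured bass is 43.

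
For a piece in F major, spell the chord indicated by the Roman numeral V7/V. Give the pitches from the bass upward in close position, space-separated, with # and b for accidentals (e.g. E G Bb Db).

The slash means an applied dominant: we want the dominant of V. In F major, V is C major, and its dominant is built on G.
Building a dominant seventh chord on G gives G-B-D-F.

G B D F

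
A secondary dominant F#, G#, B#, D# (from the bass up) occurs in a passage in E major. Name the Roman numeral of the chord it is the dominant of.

The chord is a dominant seventh chord on G#.
A dominant resolves down a perfect fifth: G# → C#. In E major, C# is scale degree 6, i.e. vi.

vi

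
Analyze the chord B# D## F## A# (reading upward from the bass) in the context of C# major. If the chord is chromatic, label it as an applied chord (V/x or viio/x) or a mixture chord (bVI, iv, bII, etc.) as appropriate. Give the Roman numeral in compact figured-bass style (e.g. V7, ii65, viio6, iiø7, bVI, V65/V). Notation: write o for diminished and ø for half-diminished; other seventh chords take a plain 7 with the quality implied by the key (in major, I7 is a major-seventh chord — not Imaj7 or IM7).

V7/iii

The pitches B#-D##-F##-A# form a dominant seventh chord rooted on B#.
B# is not a diatonic chord root with this quality in C# major, but it lies a perfect fifth above E# (iii), so the chord functions as an applied dominant of iii.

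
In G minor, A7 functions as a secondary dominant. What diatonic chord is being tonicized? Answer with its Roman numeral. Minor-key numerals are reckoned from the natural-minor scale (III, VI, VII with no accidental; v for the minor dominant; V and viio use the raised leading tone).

The chord is a dominant seventh chord on A.
A dominant resolves down a perfect fifth: A → D. In G minor, D is scale degree 5, i.e. V.

V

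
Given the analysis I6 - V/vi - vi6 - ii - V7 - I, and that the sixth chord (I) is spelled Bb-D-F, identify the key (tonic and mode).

The anchor chord is a major triad on Bb, labeled I.
If Bb is scale degree 1 and the mode makes that degree carry a major triad, the tonic is Bb and the mode is major.

Bb major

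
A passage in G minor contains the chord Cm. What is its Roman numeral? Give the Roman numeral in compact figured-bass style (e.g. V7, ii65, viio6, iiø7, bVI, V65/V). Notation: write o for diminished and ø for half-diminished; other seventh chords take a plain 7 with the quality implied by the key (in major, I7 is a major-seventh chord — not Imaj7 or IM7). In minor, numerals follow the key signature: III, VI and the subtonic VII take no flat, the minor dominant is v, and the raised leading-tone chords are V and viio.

Stacked in thirds the chord is C-Eb-G: a minor triad on C.
C is scale degree 4 in G minor, and a minor triad on that degree is written iv.

iv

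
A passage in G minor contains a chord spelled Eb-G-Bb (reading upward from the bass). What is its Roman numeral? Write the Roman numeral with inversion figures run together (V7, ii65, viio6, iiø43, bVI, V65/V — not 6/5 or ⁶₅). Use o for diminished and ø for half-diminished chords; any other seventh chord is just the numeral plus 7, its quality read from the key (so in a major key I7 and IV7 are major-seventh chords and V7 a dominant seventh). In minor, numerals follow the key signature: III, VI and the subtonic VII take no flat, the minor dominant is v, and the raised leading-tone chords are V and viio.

VI

Stacked in thirds the chord is Eb-G-Bb: a major triad on Eb.
In G minor, Eb is the submediant; the diatonic major triad there is VI.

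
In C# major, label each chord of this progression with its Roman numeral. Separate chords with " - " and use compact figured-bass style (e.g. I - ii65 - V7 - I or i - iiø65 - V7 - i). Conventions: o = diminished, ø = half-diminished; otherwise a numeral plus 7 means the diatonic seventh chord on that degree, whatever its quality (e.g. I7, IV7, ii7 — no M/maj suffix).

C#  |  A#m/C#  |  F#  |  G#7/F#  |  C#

C#: major triad on C# = scale degree 1 → I.
A#m/C# has root A#, degree 6 in C# major, so vi6.
F#: root F# is the subdominant; major triad there is IV.
G#7/F#: dominant seventh chord on G# = scale degree 5 → V42.
C#: major triad on C# = scale degree 1 → I.

I - vi6 - IV - V42 - I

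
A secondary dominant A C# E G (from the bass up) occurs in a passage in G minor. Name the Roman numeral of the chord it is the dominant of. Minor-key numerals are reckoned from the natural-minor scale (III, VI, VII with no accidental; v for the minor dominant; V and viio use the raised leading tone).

V

The chord is a dominant seventh chord on A.
A dominant resolves down a perfect fifth: A → D. In G minor, D is scale degree 5, i.e. V.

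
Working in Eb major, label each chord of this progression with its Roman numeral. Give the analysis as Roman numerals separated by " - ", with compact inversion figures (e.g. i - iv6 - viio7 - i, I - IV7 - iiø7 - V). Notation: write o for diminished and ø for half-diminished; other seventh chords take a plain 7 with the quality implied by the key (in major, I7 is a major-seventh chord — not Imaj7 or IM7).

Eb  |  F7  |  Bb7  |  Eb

I - V7/V - V7 - I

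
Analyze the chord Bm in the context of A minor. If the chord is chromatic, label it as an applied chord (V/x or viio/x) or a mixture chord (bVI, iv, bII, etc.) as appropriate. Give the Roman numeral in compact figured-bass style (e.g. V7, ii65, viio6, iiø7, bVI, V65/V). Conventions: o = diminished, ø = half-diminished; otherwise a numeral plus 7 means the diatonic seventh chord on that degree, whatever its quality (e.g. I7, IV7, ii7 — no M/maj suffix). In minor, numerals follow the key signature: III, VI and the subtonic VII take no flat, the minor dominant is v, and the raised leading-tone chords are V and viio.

Stacked in thirds the chord is B-D-F#: a minor triad on B.
B is the second degree of A minor. This is the minor supertonic, borrowed from the parallel major (the Dorian ii).

ii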